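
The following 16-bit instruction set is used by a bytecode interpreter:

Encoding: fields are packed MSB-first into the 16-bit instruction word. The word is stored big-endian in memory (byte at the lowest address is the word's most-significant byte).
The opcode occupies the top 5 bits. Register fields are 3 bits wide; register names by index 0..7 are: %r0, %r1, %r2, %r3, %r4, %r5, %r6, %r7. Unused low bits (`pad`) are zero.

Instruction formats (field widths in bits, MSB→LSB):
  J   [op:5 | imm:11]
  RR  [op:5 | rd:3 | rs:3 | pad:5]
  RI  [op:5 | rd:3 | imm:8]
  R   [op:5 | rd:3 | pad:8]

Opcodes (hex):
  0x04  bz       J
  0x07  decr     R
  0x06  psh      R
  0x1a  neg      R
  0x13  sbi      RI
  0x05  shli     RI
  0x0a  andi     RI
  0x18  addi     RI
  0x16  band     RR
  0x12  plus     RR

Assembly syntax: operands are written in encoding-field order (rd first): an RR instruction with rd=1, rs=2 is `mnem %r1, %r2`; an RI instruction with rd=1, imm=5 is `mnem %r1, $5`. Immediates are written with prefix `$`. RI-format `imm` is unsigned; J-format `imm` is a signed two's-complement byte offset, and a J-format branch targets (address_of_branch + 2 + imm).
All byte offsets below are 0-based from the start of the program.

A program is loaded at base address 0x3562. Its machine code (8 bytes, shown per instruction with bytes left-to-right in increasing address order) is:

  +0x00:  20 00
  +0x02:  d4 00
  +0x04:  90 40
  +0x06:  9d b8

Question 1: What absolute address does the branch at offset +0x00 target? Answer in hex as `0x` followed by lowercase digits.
0x3564

[00] 20 00 → 0x2000
  op=0x2000>>11=0x4 ⇒ bz (J)
  imm: (w>>0)&0x7ff=0x0 → $0
  target = base 0x3562 + off 0x00 + 2 + imm 0 = 0x3564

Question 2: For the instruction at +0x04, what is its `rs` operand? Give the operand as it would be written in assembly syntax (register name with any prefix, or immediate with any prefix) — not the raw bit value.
%r2

[04] 90 40 → 0x9040
  top 5b → 0x12 → plus [RR]
  [10:8] rd=0 = %r0
  [7:5] rs=2 = %r2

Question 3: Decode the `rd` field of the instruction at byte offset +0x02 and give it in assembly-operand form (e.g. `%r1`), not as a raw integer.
%r4

[02] d4 00 → 0xd400
  opcode bits[15:11]=0x1a: neg/R
  [10:8] rd=4 = %r4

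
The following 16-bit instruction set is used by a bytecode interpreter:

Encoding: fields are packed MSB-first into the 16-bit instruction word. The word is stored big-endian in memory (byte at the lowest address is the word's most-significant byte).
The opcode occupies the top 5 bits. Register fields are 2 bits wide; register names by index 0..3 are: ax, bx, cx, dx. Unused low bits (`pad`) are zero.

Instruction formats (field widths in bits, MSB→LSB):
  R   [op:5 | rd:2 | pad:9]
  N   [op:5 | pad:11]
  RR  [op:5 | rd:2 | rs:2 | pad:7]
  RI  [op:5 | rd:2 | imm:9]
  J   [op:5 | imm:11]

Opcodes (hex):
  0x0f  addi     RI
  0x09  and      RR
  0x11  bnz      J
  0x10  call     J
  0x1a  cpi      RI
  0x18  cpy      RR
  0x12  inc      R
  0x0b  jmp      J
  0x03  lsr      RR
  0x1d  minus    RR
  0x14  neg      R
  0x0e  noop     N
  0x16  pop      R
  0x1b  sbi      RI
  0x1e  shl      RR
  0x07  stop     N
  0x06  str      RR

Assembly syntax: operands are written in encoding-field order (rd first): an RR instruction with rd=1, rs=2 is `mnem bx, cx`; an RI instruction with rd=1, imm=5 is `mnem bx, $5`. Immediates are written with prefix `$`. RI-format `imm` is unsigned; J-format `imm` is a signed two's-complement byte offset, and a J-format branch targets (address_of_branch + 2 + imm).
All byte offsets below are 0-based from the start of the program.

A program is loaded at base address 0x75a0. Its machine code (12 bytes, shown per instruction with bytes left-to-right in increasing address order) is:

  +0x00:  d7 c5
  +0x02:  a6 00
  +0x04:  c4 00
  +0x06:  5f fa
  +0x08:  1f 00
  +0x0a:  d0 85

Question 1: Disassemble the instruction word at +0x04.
cpy cx, ax

@+04  big-endian(c4 00) = 0xc400
  op=0xc400>>11=0x18 ⇒ cpy (RR)
  rd: (w>>9)&0x3=0x2 → cx
  rs: (w>>7)&0x3=0x0 → ax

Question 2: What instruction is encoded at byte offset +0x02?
[02] a6 00 → 0xa600
  top 5b → 0x14 → neg [R]
  rd: (w>>9)&0x3=0x3 → dx

neg dx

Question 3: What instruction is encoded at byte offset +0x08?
lsr dx, cx

off 0x08: read 1f 00 as big → 0x1f00
  top 5b → 0x3 → lsr [RR]
  rd: (w>>9)&0x3=0x3 → dx
  rs: (w>>7)&0x3=0x2 → cx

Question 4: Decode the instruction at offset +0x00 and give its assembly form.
off 0x00: read d7 c5 as big → 0xd7c5
  op=0xd7c5>>11=0x1a ⇒ cpi (RI)
  [10:9] rd=3 = dx
  [8:0] imm=453 = $453

cpi dx, $453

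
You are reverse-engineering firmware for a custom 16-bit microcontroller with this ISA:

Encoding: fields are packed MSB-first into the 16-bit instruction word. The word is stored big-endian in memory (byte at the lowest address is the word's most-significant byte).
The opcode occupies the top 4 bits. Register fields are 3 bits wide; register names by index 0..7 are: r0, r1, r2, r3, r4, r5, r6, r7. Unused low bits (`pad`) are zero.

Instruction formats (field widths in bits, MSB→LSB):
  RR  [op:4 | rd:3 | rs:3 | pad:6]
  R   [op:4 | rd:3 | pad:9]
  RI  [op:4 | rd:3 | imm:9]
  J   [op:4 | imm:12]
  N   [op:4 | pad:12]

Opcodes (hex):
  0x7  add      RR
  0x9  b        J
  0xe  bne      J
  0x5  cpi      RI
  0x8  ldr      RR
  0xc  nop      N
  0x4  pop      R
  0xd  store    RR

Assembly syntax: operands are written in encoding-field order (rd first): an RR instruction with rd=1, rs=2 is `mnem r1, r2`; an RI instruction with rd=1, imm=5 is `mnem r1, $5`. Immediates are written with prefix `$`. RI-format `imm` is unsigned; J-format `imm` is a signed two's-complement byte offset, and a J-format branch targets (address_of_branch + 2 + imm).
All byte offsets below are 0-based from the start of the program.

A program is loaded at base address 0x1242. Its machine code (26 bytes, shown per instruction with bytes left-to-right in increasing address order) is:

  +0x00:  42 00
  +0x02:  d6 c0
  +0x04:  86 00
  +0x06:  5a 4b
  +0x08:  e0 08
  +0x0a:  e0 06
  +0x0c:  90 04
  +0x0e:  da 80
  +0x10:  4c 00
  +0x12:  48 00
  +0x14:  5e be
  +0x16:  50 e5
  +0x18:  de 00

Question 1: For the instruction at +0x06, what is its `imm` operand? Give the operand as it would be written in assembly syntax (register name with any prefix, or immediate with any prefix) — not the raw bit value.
off 0x06: read 5a 4b as big → 0x5a4b
  op=0x5a4b>>12=0x5 ⇒ cpi (RI)
  rd: (w>>9)&0x7=0x5 → r5
  imm: (w>>0)&0x1ff=0x4b → $75

$75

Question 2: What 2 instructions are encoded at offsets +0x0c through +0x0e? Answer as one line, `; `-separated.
[0c] 90 04 → 0x9004
  opcode bits[15:12]=0x9: b/J
  imm@[11:0]=0x4 ⇒ $4
[0e] da 80 → 0xda80
  opcode bits[15:12]=0xd: store/RR
  rd@[11:9]=0x5 ⇒ r5
  rs@[8:6]=0x2 ⇒ r2

b $4; store r5, r2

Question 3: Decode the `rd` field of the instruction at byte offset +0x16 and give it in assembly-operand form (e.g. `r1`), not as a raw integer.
r0

@+16  big-endian(50 e5) = 0x50e5
  op=0x50e5>>12=0x5 ⇒ cpi (RI)
  rd@[11:9]=0x0 ⇒ r0
  imm@[8:0]=0xe5 ⇒ $229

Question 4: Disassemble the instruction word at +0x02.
off 0x02: read d6 c0 as big → 0xd6c0
  op=0xd6c0>>12=0xd ⇒ store (RR)
  rd: (w>>9)&0x7=0x3 → r3
  rs: (w>>6)&0x7=0x3 → r3

store r3, r3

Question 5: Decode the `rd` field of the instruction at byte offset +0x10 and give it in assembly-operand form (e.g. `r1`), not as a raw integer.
r6

[10] 4c 00 → 0x4c00
  op=0x4c00>>12=0x4 ⇒ pop (R)
  [11:9] rd=6 = r6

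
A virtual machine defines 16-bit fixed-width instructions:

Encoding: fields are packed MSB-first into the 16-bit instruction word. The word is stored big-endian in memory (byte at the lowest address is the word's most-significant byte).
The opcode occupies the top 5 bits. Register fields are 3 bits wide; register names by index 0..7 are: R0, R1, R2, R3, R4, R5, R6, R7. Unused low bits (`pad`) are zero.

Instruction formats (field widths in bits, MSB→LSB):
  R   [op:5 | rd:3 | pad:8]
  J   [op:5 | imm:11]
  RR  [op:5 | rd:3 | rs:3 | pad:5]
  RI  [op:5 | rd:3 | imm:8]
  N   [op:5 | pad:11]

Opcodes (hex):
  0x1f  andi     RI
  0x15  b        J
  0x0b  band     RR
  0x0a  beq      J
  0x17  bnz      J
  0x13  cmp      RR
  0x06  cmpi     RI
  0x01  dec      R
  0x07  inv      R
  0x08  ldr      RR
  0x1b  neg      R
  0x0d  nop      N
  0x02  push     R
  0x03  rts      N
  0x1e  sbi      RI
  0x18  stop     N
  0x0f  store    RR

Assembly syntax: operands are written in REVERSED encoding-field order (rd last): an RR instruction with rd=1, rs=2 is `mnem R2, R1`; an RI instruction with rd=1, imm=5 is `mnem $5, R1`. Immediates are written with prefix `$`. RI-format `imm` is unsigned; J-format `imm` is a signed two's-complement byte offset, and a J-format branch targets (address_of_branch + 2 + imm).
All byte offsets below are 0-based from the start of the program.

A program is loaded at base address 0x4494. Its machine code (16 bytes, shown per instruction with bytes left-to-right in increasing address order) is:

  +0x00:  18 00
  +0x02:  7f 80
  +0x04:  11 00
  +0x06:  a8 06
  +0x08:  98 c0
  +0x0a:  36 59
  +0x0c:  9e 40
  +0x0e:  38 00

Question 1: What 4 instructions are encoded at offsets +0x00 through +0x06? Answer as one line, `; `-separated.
@+00  big-endian(18 00) = 0x1800
  op=0x1800>>11=0x3 ⇒ rts (N)
@+02  big-endian(7f 80) = 0x7f80
  op=0x7f80>>11=0xf ⇒ store (RR)
  [10:8] rd=7 = R7
  [7:5] rs=4 = R4
@+04  big-endian(11 00) = 0x1100
  op=0x1100>>11=0x2 ⇒ push (R)
  [10:8] rd=1 = R1
@+06  big-endian(a8 06) = 0xa806
  op=0xa806>>11=0x15 ⇒ b (J)
  [10:0] imm=6 = $6

rts; store R4, R7; push R1; b $6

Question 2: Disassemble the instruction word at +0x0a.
[0a] 36 59 → 0x3659
  opcode bits[15:11]=0x6: cmpi/RI
  rd: (w>>8)&0x7=0x6 → R6
  imm: (w>>0)&0xff=0x59 → $89

cmpi $89, R6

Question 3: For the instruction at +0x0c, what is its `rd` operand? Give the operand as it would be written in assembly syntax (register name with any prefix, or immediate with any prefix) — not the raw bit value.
R6

@+0c  big-endian(9e 40) = 0x9e40
  op=0x9e40>>11=0x13 ⇒ cmp (RR)
  rd: (w>>8)&0x7=0x6 → R6
  rs: (w>>5)&0x7=0x2 → R2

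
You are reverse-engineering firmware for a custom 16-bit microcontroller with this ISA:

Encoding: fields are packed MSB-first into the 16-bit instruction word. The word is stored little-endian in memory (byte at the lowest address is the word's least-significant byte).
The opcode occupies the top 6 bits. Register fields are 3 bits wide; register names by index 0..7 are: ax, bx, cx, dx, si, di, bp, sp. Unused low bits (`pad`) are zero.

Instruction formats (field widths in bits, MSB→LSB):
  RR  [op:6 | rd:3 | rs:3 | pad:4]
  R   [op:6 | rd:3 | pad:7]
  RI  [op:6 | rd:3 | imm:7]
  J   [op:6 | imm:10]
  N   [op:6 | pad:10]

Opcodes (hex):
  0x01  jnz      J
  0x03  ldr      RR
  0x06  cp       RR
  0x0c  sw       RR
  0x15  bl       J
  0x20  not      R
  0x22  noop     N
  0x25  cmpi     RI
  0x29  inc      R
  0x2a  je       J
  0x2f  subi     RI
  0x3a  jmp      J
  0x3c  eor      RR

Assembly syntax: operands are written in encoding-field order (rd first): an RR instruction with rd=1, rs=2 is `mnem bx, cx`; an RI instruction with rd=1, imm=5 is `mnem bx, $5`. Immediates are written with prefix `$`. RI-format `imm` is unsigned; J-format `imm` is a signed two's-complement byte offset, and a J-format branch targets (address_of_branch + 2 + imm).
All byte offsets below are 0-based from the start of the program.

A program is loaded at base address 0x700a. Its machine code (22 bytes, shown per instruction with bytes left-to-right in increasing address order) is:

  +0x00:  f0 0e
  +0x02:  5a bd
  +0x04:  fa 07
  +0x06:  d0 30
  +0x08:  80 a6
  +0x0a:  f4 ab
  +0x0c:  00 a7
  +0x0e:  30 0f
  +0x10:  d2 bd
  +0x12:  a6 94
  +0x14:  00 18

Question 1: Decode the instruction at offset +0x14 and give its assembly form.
[14] 00 18 → 0x1800
  op=0x1800>>10=0x6 ⇒ cp (RR)
  [9:7] rd=0 = ax
  [6:4] rs=0 = ax

cp ax, ax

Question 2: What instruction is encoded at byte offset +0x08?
[08] 80 a6 → 0xa680
  top 6b → 0x29 → inc [R]
  rd@[9:7]=0x5 ⇒ di

inc di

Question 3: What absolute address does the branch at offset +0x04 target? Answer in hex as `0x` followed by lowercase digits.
+0x04: fa 07 ⇒ word 0x07fa (little)
  top 6b → 0x1 → jnz [J]
  imm: (w>>0)&0x3ff=0x3fa (s10→-6) → $-6
  target = base 0x700a + off 0x04 + 2 + imm -6 = 0x700a

0x700a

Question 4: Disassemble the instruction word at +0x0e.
[0e] 30 0f → 0x0f30
  top 6b → 0x3 → ldr [RR]
  [9:7] rd=6 = bp
  [6:4] rs=3 = dx

ldr bp, dx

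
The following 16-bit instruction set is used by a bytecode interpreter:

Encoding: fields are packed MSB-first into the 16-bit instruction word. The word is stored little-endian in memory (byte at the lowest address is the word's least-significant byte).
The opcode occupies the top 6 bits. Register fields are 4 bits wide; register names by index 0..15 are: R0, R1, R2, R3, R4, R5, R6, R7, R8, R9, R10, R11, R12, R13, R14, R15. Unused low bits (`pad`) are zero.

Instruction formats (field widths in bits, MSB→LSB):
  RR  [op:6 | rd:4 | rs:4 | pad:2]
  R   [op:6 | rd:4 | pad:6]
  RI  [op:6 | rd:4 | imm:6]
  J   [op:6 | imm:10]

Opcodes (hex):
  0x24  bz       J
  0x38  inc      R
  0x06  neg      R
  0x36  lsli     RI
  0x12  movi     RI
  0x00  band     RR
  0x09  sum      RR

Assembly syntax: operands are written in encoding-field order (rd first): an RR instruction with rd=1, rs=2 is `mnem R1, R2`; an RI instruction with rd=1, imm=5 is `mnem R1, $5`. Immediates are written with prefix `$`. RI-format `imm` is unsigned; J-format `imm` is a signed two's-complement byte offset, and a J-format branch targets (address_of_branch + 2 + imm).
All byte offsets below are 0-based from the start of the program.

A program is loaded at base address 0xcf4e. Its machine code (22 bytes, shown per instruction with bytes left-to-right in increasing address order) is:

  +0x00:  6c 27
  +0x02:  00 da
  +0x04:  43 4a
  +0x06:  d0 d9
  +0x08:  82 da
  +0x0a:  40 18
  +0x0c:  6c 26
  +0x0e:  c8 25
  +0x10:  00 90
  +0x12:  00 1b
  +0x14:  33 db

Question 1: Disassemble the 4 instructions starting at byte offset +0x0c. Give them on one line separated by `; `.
+0x0c: 6c 26 ⇒ word 0x266c (little)
  opcode bits[15:10]=0x9: sum/RR
  rd: (w>>6)&0xf=0x9 → R9
  rs: (w>>2)&0xf=0xb → R11
+0x0e: c8 25 ⇒ word 0x25c8 (little)
  opcode bits[15:10]=0x9: sum/RR
  rd: (w>>6)&0xf=0x7 → R7
  rs: (w>>2)&0xf=0x2 → R2
+0x10: 00 90 ⇒ word 0x9000 (little)
  opcode bits[15:10]=0x24: bz/J
  imm: (w>>0)&0x3ff=0x0 → $0
+0x12: 00 1b ⇒ word 0x1b00 (little)
  opcode bits[15:10]=0x6: neg/R
  rd: (w>>6)&0xf=0xc → R12

sum R9, R11; sum R7, R2; bz $0; neg R12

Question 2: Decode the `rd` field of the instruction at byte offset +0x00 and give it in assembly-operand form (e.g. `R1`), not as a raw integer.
R13

off 0x00: read 6c 27 as little → 0x276c
  op=0x276c>>10=0x9 ⇒ sum (RR)
  rd@[9:6]=0xd ⇒ R13
  rs@[5:2]=0xb ⇒ R11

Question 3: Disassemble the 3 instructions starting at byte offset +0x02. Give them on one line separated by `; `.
lsli R8, $0; movi R9, $3; lsli R7, $16

@+02  little-endian(00 da) = 0xda00
  top 6b → 0x36 → lsli [RI]
  rd: (w>>6)&0xf=0x8 → R8
  imm: (w>>0)&0x3f=0x0 → $0
@+04  little-endian(43 4a) = 0x4a43
  top 6b → 0x12 → movi [RI]
  rd: (w>>6)&0xf=0x9 → R9
  imm: (w>>0)&0x3f=0x3 → $3
@+06  little-endian(d0 d9) = 0xd9d0
  top 6b → 0x36 → lsli [RI]
  rd: (w>>6)&0xf=0x7 → R7
  imm: (w>>0)&0x3f=0x10 → $16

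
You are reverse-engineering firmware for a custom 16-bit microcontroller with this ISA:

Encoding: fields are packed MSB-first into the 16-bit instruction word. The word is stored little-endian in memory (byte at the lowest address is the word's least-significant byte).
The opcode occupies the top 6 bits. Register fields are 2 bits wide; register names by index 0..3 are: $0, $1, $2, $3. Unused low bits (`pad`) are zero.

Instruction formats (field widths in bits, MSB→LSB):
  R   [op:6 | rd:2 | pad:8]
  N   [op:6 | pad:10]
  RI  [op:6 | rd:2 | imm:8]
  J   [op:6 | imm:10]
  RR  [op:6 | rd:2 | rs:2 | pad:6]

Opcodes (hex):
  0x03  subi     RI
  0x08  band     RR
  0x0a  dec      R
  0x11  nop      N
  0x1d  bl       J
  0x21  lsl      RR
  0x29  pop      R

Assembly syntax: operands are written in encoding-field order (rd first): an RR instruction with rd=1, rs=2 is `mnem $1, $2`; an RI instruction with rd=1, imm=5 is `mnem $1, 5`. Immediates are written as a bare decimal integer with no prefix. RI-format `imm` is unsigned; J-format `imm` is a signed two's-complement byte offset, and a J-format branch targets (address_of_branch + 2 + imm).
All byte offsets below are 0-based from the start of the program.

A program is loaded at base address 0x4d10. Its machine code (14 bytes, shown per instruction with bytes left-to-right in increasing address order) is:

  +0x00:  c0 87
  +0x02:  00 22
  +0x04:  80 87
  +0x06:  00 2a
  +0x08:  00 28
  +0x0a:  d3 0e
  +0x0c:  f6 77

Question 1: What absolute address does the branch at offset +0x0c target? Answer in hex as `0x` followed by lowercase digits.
@+0c  little-endian(f6 77) = 0x77f6
  op=0x77f6>>10=0x1d ⇒ bl (J)
  [9:0] imm=1014 (s10→-10) = -10
  target = base 0x4d10 + off 0x0c + 2 + imm -10 = 0x4d14

0x4d14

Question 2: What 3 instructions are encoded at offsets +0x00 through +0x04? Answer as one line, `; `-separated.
@+00  little-endian(c0 87) = 0x87c0
  top 6b → 0x21 → lsl [RR]
  rd@[9:8]=0x3 ⇒ $3
  rs@[7:6]=0x3 ⇒ $3
@+02  little-endian(00 22) = 0x2200
  top 6b → 0x8 → band [RR]
  rd@[9:8]=0x2 ⇒ $2
  rs@[7:6]=0x0 ⇒ $0
@+04  little-endian(80 87) = 0x8780
  top 6b → 0x21 → lsl [RR]
  rd@[9:8]=0x3 ⇒ $3
  rs@[7:6]=0x2 ⇒ $2

lsl $3, $3; band $2, $0; lsl $3, $2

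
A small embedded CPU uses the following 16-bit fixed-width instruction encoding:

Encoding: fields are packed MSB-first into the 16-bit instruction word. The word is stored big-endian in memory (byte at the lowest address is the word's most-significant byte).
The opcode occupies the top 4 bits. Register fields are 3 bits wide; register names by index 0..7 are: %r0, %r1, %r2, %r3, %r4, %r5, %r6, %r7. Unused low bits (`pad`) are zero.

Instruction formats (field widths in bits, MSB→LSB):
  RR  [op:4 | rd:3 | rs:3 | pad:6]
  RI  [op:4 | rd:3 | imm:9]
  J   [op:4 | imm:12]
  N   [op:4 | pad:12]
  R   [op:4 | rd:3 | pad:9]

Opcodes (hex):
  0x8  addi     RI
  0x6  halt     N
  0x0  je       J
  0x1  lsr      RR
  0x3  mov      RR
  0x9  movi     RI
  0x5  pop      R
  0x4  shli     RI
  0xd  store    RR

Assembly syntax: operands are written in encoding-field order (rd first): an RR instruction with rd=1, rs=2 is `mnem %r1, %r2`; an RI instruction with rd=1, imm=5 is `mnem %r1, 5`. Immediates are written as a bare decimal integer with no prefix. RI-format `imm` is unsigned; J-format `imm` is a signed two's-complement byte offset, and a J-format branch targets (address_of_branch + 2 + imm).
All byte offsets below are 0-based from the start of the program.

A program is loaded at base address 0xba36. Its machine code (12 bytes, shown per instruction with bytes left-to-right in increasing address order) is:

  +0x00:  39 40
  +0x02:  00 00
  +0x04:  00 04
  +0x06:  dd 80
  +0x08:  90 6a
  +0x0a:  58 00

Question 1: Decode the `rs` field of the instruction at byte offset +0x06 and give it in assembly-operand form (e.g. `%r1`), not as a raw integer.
+0x06: dd 80 ⇒ word 0xdd80 (big)
  top 4b → 0xd → store [RR]
  rd@[11:9]=0x6 ⇒ %r6
  rs@[8:6]=0x6 ⇒ %r6

%r6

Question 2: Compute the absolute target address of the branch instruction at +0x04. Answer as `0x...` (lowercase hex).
0xba40

@+04  big-endian(00 04) = 0x0004
  top 4b → 0x0 → je [J]
  [11:0] imm=4 = 4
  target = base 0xba36 + off 0x04 + 2 + imm 4 = 0xba40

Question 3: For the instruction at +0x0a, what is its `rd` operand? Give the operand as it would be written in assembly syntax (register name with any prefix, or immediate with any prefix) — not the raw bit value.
%r4

off 0x0a: read 58 00 as big → 0x5800
  top 4b → 0x5 → pop [R]
  rd: (w>>9)&0x7=0x4 → %r4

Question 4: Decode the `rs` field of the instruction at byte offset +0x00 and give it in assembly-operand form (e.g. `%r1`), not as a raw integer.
+0x00: 39 40 ⇒ word 0x3940 (big)
  opcode bits[15:12]=0x3: mov/RR
  rd@[11:9]=0x4 ⇒ %r4
  rs@[8:6]=0x5 ⇒ %r5

%r5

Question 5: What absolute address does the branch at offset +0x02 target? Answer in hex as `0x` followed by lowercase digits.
0xba3a

off 0x02: read 00 00 as big → 0x0000
  opcode bits[15:12]=0x0: je/J
  [11:0] imm=0 = 0
  target = base 0xba36 + off 0x02 + 2 + imm 0 = 0xba3a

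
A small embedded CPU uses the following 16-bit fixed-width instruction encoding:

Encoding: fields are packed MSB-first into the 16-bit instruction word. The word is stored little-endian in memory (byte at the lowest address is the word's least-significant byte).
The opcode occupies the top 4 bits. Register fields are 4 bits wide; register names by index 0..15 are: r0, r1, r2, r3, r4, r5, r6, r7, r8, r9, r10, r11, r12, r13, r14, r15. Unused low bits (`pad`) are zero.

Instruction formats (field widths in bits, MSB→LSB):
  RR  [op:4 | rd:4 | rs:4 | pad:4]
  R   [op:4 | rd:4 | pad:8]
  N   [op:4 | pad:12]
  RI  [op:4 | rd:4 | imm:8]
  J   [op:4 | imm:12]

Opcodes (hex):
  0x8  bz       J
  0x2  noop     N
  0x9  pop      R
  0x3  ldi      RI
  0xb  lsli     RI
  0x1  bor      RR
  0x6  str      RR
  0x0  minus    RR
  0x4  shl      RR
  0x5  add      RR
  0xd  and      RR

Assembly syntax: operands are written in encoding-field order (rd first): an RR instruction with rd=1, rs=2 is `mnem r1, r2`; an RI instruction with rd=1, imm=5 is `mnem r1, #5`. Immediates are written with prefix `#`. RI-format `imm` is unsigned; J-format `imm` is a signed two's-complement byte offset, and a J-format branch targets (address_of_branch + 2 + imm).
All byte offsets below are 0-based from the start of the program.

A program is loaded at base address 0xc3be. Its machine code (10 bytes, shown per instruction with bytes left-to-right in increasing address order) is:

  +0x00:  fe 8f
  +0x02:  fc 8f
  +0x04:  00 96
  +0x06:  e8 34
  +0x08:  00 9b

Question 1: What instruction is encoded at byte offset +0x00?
bz #-2

[00] fe 8f → 0x8ffe
  top 4b → 0x8 → bz [J]
  imm@[11:0]=0xffe (s12→-2) ⇒ #-2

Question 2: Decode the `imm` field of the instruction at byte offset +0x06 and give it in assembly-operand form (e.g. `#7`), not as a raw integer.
#232

@+06  little-endian(e8 34) = 0x34e8
  top 4b → 0x3 → ldi [RI]
  rd: (w>>8)&0xf=0x4 → r4
  imm: (w>>0)&0xff=0xe8 → #232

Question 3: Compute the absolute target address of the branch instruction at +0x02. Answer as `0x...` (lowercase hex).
+0x02: fc 8f ⇒ word 0x8ffc (little)
  opcode bits[15:12]=0x8: bz/J
  [11:0] imm=4092 (s12→-4) = #-4
  target = base 0xc3be + off 0x02 + 2 + imm -4 = 0xc3be

0xc3be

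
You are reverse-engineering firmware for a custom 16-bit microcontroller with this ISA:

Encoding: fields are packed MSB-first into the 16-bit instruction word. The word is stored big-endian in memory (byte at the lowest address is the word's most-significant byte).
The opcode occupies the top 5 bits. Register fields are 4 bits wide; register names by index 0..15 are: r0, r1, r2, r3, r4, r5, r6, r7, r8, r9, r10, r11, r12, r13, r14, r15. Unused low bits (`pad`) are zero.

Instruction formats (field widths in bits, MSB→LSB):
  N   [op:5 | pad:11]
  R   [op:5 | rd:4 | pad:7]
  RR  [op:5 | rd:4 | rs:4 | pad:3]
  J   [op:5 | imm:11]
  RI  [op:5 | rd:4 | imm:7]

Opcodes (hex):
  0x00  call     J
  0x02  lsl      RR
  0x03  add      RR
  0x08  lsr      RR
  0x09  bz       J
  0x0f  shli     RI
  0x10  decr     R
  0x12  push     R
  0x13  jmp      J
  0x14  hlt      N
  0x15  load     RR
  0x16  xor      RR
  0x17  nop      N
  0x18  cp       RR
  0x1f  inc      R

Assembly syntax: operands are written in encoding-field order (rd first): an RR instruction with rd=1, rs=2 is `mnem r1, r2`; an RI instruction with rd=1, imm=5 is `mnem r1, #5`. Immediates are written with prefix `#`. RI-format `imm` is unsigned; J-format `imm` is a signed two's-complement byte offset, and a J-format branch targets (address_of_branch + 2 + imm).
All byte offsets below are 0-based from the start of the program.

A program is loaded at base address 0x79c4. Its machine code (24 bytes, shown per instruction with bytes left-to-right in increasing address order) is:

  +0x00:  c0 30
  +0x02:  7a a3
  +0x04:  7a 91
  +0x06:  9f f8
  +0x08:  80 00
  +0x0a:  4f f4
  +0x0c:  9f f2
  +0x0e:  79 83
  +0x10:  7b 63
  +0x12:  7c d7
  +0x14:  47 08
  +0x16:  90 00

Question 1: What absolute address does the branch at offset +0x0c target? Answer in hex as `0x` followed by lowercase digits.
off 0x0c: read 9f f2 as big → 0x9ff2
  top 5b → 0x13 → jmp [J]
  [10:0] imm=2034 (s11→-14) = #-14
  target = base 0x79c4 + off 0x0c + 2 + imm -14 = 0x79c4

0x79c4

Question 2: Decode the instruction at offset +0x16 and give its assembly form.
push r0

+0x16: 90 00 ⇒ word 0x9000 (big)
  opcode bits[15:11]=0x12: push/R
  rd: (w>>7)&0xf=0x0 → r0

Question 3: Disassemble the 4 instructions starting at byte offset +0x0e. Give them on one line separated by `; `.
[0e] 79 83 → 0x7983
  opcode bits[15:11]=0xf: shli/RI
  rd: (w>>7)&0xf=0x3 → r3
  imm: (w>>0)&0x7f=0x3 → #3
[10] 7b 63 → 0x7b63
  opcode bits[15:11]=0xf: shli/RI
  rd: (w>>7)&0xf=0x6 → r6
  imm: (w>>0)&0x7f=0x63 → #99
[12] 7c d7 → 0x7cd7
  opcode bits[15:11]=0xf: shli/RI
  rd: (w>>7)&0xf=0x9 → r9
  imm: (w>>0)&0x7f=0x57 → #87
[14] 47 08 → 0x4708
  opcode bits[15:11]=0x8: lsr/RR
  rd: (w>>7)&0xf=0xe → r14
  rs: (w>>3)&0xf=0x1 → r1

shli r3, #3; shli r6, #99; shli r9, #87; lsr r14, r1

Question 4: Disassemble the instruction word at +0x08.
+0x08: 80 00 ⇒ word 0x8000 (big)
  opcode bits[15:11]=0x10: decr/R
  [10:7] rd=0 = r0

decr r0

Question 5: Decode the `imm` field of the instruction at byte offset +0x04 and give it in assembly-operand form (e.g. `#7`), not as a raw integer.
#17

off 0x04: read 7a 91 as big → 0x7a91
  top 5b → 0xf → shli [RI]
  rd@[10:7]=0x5 ⇒ r5
  imm@[6:0]=0x11 ⇒ #17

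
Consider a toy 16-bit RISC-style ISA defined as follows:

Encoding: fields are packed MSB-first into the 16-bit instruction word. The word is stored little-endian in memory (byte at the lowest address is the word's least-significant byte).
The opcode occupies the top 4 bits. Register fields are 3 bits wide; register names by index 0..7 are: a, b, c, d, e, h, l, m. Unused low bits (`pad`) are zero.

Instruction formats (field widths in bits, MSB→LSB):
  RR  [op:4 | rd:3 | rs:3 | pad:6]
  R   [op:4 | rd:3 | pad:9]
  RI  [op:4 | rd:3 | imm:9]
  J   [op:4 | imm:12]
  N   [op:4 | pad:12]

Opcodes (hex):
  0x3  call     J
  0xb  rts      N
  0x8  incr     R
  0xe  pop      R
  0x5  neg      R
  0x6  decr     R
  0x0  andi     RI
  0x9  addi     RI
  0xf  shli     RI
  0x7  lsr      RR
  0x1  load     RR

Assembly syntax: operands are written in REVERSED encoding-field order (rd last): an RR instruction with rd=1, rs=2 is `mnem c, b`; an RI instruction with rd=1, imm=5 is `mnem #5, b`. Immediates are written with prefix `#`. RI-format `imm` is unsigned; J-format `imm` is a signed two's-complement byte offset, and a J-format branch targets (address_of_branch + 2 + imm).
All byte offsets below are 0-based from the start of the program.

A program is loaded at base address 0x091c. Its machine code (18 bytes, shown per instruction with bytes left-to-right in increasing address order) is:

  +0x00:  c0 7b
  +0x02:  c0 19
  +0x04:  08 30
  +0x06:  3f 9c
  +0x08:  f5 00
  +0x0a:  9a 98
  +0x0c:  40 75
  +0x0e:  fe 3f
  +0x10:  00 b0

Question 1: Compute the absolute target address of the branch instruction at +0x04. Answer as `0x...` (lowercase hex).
@+04  little-endian(08 30) = 0x3008
  top 4b → 0x3 → call [J]
  [11:0] imm=8 = #8
  target = base 0x091c + off 0x04 + 2 + imm 8 = 0x092a

0x092a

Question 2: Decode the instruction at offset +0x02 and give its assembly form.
[02] c0 19 → 0x19c0
  opcode bits[15:12]=0x1: load/RR
  rd: (w>>9)&0x7=0x4 → e
  rs: (w>>6)&0x7=0x7 → m

load m, e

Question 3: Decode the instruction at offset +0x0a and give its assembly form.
addi #154, e

off 0x0a: read 9a 98 as little → 0x989a
  opcode bits[15:12]=0x9: addi/RI
  [11:9] rd=4 = e
  [8:0] imm=154 = #154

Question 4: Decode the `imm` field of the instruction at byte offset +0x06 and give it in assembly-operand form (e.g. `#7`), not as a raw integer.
#63

+0x06: 3f 9c ⇒ word 0x9c3f (little)
  op=0x9c3f>>12=0x9 ⇒ addi (RI)
  [11:9] rd=6 = l
  [8:0] imm=63 = #63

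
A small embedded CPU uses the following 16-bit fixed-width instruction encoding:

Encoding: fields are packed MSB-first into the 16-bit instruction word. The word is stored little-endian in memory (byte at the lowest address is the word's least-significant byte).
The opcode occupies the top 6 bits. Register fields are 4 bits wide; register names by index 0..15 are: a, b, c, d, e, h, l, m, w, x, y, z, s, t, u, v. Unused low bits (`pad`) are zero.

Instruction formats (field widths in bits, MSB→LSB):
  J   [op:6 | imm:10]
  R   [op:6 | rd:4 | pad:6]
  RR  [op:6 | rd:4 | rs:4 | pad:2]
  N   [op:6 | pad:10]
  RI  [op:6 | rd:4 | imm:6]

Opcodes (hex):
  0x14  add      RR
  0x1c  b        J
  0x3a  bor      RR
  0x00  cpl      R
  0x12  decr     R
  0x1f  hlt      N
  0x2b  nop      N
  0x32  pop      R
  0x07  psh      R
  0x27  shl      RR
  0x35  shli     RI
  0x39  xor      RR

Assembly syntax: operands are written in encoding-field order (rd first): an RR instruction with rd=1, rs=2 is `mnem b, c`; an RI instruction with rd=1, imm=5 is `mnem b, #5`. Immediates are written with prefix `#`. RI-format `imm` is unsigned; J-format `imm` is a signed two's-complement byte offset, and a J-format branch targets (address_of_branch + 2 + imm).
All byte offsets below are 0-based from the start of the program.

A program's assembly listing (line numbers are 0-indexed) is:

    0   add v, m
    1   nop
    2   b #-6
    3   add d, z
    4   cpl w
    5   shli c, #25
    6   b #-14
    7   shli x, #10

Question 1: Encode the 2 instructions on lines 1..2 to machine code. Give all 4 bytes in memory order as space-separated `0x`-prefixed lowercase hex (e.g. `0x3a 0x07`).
0x00 0xac 0xfa 0x73

L1: nop op=0x2b:6|pad=0:10 ⇒ 0xac00 ⇒ little 00 ac
L2: b op=0x1c:6|imm=-6:10 ⇒ 0x73fa ⇒ little fa 73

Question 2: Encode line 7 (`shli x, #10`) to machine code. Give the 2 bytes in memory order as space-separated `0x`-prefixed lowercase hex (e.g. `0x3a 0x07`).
L7: shli op=0x35:6|rd=9:4|imm=10:6 ⇒ 0xd64a ⇒ little 4a d6

0x4a 0xd6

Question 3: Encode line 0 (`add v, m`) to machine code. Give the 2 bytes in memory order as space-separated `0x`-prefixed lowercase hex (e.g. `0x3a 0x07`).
0. add fields op=0x14:6|rd=15:4|rs=7:4|pad=0:2 → word 53dch → dc 53

0xdc 0x53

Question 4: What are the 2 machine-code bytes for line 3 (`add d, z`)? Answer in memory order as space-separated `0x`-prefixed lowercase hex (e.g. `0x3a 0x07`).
3. add fields op=0x14:6|rd=3:4|rs=11:4|pad=0:2 → word 50ech → ec 50

0xec 0x50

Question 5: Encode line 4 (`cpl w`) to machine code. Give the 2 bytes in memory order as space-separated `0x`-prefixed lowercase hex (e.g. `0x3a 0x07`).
L4: cpl op=0x0:6|rd=8:4|pad=0:6 ⇒ 0x0200 ⇒ little 00 02

0x00 0x02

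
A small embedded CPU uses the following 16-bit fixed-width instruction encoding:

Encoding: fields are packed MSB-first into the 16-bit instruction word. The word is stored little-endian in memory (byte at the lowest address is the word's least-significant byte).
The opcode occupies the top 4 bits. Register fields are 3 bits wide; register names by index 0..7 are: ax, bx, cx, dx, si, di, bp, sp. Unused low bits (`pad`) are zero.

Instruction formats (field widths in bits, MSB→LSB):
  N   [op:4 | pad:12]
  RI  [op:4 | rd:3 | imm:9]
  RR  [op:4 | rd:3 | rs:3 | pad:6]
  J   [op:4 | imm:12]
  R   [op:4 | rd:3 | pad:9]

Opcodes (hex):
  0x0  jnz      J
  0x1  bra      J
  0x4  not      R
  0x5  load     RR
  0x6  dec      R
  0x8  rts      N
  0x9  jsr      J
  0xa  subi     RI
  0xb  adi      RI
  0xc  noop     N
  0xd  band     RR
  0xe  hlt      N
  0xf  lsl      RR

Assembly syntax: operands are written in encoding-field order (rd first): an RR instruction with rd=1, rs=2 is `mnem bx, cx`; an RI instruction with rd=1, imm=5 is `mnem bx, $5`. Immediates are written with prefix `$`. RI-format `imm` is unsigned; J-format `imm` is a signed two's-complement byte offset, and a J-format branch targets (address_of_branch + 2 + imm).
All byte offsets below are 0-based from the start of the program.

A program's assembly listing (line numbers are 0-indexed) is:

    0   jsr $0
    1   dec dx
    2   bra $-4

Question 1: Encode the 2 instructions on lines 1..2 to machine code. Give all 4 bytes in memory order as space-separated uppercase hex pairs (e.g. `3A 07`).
1. dec fields op=0x6:4|rd=3:3|pad=0:9 → word 6600h → 00 66
2. bra fields op=0x1:4|imm=-4:12 → word 1ffch → fc 1f

00 66 FC 1F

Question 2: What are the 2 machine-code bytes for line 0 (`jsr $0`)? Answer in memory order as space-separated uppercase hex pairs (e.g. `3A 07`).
line 0 (jsr): pack op=0x9:4|imm=0:12 = 0x9000; little→ 00 90

00 90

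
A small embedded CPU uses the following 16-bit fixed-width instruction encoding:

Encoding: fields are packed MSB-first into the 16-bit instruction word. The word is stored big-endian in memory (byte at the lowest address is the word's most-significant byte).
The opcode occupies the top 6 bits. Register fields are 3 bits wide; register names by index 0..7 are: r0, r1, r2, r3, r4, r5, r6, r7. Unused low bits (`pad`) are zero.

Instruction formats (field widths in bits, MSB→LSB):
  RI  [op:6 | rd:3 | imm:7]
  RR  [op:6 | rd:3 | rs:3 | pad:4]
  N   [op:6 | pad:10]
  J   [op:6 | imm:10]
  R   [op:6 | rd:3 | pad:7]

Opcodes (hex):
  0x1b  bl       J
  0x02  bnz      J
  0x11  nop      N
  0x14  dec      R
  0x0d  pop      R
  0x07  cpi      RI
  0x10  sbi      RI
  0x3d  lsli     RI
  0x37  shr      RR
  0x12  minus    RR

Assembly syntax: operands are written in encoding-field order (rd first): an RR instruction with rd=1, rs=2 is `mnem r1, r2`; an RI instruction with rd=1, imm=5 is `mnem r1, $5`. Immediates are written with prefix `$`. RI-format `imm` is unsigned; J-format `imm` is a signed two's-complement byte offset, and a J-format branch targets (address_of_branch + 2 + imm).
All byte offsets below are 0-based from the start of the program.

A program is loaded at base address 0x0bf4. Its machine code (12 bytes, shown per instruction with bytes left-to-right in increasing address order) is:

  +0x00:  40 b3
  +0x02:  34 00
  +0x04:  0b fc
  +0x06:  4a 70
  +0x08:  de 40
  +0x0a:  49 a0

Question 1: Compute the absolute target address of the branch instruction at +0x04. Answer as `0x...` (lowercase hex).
+0x04: 0b fc ⇒ word 0x0bfc (big)
  top 6b → 0x2 → bnz [J]
  imm@[9:0]=0x3fc (s10→-4) ⇒ $-4
  target = base 0x0bf4 + off 0x04 + 2 + imm -4 = 0x0bf6

0x0bf6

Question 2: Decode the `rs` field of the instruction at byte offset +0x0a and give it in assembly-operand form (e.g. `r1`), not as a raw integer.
[0a] 49 a0 → 0x49a0
  op=0x49a0>>10=0x12 ⇒ minus (RR)
  rd: (w>>7)&0x7=0x3 → r3
  rs: (w>>4)&0x7=0x2 → r2

r2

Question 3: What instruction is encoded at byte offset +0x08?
shr r4, r4

@+08  big-endian(de 40) = 0xde40
  op=0xde40>>10=0x37 ⇒ shr (RR)
  [9:7] rd=4 = r4
  [6:4] rs=4 = r4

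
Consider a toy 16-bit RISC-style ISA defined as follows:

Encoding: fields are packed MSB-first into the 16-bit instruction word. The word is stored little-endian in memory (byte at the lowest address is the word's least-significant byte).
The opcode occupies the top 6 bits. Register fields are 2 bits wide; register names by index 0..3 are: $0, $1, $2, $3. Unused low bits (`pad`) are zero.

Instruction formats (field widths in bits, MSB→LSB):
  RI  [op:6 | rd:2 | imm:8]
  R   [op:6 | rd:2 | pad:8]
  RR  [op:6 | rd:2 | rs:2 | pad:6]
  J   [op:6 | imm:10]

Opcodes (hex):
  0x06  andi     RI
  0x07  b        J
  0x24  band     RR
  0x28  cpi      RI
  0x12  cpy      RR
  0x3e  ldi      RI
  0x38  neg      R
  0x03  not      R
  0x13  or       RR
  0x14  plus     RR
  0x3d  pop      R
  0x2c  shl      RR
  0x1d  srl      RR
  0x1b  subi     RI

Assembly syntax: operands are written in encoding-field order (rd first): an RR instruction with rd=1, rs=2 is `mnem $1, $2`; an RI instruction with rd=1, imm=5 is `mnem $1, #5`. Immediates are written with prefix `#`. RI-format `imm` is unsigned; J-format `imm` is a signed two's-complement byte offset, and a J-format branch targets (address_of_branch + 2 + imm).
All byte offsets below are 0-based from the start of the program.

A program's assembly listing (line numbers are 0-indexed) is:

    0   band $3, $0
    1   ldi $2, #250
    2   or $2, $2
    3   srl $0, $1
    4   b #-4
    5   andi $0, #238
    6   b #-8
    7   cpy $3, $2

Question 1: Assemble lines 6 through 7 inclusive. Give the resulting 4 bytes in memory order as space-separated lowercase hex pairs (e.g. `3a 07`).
f8 1f 80 4b

6. b fields op=0x7:6|imm=-8:10 → word 1ff8h → f8 1f
7. cpy fields op=0x12:6|rd=3:2|rs=2:2|pad=0:6 → word 4b80h → 80 4b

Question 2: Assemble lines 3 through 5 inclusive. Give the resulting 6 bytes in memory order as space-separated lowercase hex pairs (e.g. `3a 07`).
40 74 fc 1f ee 18

line 3 (srl): pack op=0x1d:6|rd=0:2|rs=1:2|pad=0:6 = 0x7440; little→ 40 74
line 4 (b): pack op=0x7:6|imm=-4:10 = 0x1ffc; little→ fc 1f
line 5 (andi): pack op=0x6:6|rd=0:2|imm=238:8 = 0x18ee; little→ ee 18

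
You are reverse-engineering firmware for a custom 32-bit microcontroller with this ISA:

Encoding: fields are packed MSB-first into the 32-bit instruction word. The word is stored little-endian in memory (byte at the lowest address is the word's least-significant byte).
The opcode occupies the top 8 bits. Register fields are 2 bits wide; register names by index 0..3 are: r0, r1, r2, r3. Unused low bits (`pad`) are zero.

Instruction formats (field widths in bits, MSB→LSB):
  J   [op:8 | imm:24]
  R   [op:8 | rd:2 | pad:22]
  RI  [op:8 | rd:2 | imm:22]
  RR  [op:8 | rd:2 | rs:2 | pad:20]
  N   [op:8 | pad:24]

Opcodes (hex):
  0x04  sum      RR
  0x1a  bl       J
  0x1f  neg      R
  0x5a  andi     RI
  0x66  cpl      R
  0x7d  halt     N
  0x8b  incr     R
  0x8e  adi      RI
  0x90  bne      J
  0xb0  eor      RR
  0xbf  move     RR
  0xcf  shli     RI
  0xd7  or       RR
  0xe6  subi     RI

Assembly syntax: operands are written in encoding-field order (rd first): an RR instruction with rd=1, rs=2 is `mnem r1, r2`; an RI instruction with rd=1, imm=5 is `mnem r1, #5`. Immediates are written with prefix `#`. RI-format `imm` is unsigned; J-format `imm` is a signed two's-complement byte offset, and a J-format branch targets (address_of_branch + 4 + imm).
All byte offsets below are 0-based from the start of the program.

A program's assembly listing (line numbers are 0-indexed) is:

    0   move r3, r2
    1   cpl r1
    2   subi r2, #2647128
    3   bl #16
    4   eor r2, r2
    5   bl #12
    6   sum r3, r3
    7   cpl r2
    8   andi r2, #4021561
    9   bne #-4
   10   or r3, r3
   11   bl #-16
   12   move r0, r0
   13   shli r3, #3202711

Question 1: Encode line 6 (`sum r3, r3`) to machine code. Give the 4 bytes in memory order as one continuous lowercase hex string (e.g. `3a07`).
0000f004

L6: sum op=0x4:8|rd=3:2|rs=3:2|pad=0:20 ⇒ 0x04f00000 ⇒ little 00 00 f0 04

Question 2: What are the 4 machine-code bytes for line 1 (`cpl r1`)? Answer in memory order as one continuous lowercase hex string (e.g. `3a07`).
00004066

line 1 (cpl): pack op=0x66:8|rd=1:2|pad=0:22 = 0x66400000; little→ 00 00 40 66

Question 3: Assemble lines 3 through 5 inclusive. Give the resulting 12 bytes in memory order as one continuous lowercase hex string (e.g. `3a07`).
1000001a0000a0b00c00001a

L3: bl op=0x1a:8|imm=16:24 ⇒ 0x1a000010 ⇒ little 10 00 00 1a
L4: eor op=0xb0:8|rd=2:2|rs=2:2|pad=0:20 ⇒ 0xb0a00000 ⇒ little 00 00 a0 b0
L5: bl op=0x1a:8|imm=12:24 ⇒ 0x1a00000c ⇒ little 0c 00 00 1a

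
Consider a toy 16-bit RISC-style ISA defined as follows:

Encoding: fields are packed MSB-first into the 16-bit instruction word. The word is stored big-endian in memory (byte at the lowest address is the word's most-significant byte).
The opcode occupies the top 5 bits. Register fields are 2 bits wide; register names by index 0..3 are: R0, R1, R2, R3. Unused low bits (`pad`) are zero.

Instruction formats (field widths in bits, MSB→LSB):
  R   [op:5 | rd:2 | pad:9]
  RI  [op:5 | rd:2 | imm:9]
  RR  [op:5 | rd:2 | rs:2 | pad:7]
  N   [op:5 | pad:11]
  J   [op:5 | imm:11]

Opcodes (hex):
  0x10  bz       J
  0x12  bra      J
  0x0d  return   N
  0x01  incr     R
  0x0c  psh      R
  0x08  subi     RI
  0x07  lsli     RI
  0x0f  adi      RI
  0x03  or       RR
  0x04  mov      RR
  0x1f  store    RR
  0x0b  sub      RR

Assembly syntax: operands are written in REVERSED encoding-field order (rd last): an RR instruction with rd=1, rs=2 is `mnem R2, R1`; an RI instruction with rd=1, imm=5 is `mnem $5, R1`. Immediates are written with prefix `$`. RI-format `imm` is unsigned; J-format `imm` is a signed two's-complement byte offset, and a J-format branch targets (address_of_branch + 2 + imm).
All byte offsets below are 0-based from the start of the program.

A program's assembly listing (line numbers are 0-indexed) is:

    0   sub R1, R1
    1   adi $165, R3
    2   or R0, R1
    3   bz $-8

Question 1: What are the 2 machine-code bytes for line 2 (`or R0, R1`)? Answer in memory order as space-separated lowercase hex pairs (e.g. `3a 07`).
1a 00

L2: or op=0x3:5|rd=1:2|rs=0:2|pad=0:7 ⇒ 0x1a00 ⇒ big 1a 00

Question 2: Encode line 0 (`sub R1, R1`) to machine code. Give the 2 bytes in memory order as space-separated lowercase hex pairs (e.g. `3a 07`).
5a 80

L0: sub op=0xb:5|rd=1:2|rs=1:2|pad=0:7 ⇒ 0x5a80 ⇒ big 5a 80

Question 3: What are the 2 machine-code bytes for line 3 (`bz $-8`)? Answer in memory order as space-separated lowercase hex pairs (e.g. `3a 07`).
L3: bz op=0x10:5|imm=-8:11 ⇒ 0x87f8 ⇒ big 87 f8

87 f8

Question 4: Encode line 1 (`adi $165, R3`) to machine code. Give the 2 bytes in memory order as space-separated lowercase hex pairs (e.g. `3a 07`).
7e a5

L1: adi op=0xf:5|rd=3:2|imm=165:9 ⇒ 0x7ea5 ⇒ big 7e a5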